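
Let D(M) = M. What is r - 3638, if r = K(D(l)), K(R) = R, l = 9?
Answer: -3629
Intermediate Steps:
r = 9
r - 3638 = 9 - 3638 = -3629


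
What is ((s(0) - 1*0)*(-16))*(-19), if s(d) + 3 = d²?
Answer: -912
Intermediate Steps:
s(d) = -3 + d²
((s(0) - 1*0)*(-16))*(-19) = (((-3 + 0²) - 1*0)*(-16))*(-19) = (((-3 + 0) + 0)*(-16))*(-19) = ((-3 + 0)*(-16))*(-19) = -3*(-16)*(-19) = 48*(-19) = -912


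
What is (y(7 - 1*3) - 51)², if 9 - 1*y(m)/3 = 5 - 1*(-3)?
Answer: 2304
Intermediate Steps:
y(m) = 3 (y(m) = 27 - 3*(5 - 1*(-3)) = 27 - 3*(5 + 3) = 27 - 3*8 = 27 - 24 = 3)
(y(7 - 1*3) - 51)² = (3 - 51)² = (-48)² = 2304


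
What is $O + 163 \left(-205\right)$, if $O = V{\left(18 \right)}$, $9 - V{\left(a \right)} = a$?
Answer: $-33424$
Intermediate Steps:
$V{\left(a \right)} = 9 - a$
$O = -9$ ($O = 9 - 18 = -9$)
$O + 163 \left(-205\right) = -9 + 163 \left(-205\right) = -9 - 33415 = -33424$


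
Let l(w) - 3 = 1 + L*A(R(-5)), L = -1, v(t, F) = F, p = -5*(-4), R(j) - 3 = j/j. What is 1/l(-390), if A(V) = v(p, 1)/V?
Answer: 4/15 ≈ 0.26667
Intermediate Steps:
R(j) = 4 (R(j) = 3 + j/j = 3 + 1 = 4)
p = 20
A(V) = 1/V
l(w) = 15/4 (l(w) = 3 + (1 - 1/4) = 3 + (1 - 1*¼) = 3 + (1 - ¼) = 3 + ¾ = 15/4)
1/l(-390) = 1/(15/4) = 4/15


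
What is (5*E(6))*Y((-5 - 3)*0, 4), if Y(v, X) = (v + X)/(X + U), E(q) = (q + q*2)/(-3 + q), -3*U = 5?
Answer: 360/7 ≈ 51.429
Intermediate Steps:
U = -5/3 (U = -⅓*5 = -5/3 ≈ -1.6667)
E(q) = 3*q/(-3 + q) (E(q) = (q + 2*q)/(-3 + q) = (3*q)/(-3 + q) = 3*q/(-3 + q))
Y(v, X) = (X + v)/(-5/3 + X) (Y(v, X) = (v + X)/(X - 5/3) = (X + v)/(-5/3 + X))
(5*E(6))*Y((-5 - 3)*0, 4) = (5*(3*6/(-3 + 6)))*(3*(4 + (-5 - 3)*0)/(-5 + 3*4)) = (5*(3*6/3))*(3*(4 - 8*0)/(-5 + 12)) = (5*(3*6*(⅓)))*(3*(4 + 0)/7) = (5*6)*(3*(⅐)*4) = 30*(12/7) = 360/7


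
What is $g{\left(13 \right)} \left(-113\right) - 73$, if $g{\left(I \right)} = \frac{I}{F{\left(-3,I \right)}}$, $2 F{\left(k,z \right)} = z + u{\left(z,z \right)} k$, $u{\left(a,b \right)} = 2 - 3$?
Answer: $- \frac{2053}{8} \approx -256.63$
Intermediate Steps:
$u{\left(a,b \right)} = -1$ ($u{\left(a,b \right)} = 2 - 3 = -1$)
$F{\left(k,z \right)} = \frac{z}{2} - \frac{k}{2}$ ($F{\left(k,z \right)} = \frac{z - k}{2} = \frac{z}{2} - \frac{k}{2}$)
$g{\left(I \right)} = \frac{I}{\frac{3}{2} + \frac{I}{2}}$ ($g{\left(I \right)} = \frac{I}{\frac{I}{2} - - \frac{3}{2}} = \frac{I}{\frac{I}{2} + \frac{3}{2}} = \frac{I}{\frac{3}{2} + \frac{I}{2}}$)
$g{\left(13 \right)} \left(-113\right) - 73 = 2 \cdot 13 \frac{1}{3 + 13} \left(-113\right) - 73 = 2 \cdot 13 \cdot \frac{1}{16} \left(-113\right) - 73 = \frac{13}{8} \left(-113\right) - 73 = - \frac{1469}{8} - 73 = - \frac{2053}{8}$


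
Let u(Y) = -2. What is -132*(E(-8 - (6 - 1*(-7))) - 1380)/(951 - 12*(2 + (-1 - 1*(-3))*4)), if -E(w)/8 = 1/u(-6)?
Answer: 60544/277 ≈ 218.57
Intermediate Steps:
E(w) = 4 (E(w) = -8/(-2) = -8*(-½) = 4)
-132*(E(-8 - (6 - 1*(-7))) - 1380)/(951 - 12*(2 + (-1 - 1*(-3))*4)) = -132*(4 - 1380)/(951 - 12*(2 + (-1 - 1*(-3))*4)) = -(-181632)/(951 - 12*(2 + (-1 + 3)*4)) = -(-181632)/(951 - 12*(2 + 2*4)) = -(-181632)/(951 - 12*(2 + 8)) = -(-181632)/(951 - 12*10) = -(-181632)/(951 - 120) = -(-181632)/831 = -132*(-1376/831) = 60544/277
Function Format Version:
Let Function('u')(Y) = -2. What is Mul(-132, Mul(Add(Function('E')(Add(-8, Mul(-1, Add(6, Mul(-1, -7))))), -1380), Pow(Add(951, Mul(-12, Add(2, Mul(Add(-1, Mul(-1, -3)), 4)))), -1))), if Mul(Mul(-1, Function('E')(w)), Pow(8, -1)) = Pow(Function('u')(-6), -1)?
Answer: Rational(60544, 277) ≈ 218.57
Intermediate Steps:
Function('E')(w) = 4 (Function('E')(w) = Mul(-8, Pow(-2, -1)) = Mul(-8, Rational(-1, 2)) = 4)
Mul(-132, Mul(Add(Function('E')(Add(-8, Mul(-1, Add(6, Mul(-1, -7))))), -1380), Pow(Add(951, Mul(-12, Add(2, Mul(Add(-1, Mul(-1, -3)), 4)))), -1))) = Mul(-132, Mul(Add(4, -1380), Pow(Add(951, Mul(-12, Add(2, Mul(Add(-1, Mul(-1, -3)), 4)))), -1))) = Mul(-132, Mul(-1376, Pow(Add(951, Mul(-12, Add(2, Mul(Add(-1, 3), 4)))), -1))) = Mul(-132, Mul(-1376, Pow(Add(951, Mul(-12, Add(2, Mul(2, 4)))), -1))) = Mul(-132, Mul(-1376, Pow(Add(951, Mul(-12, Add(2, 8))), -1))) = Mul(-132, Mul(-1376, Pow(Add(951, Mul(-12, 10)), -1))) = Mul(-132, Mul(-1376, Pow(Add(951, -120), -1))) = Mul(-132, Mul(-1376, Pow(831, -1))) = Mul(-132, Mul(-1376, Rational(1, 831))) = Mul(-132, Rational(-1376, 831)) = Rational(60544, 277)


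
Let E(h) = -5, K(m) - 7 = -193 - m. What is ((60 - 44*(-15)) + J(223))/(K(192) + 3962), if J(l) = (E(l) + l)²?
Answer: 1723/128 ≈ 13.461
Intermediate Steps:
K(m) = -186 - m (K(m) = 7 + (-193 - m) = -186 - m)
J(l) = (-5 + l)²
((60 - 44*(-15)) + J(223))/(K(192) + 3962) = ((60 - 44*(-15)) + (-5 + 223)²)/((-186 - 1*192) + 3962) = ((60 + 660) + 218²)/((-186 - 192) + 3962) = (720 + 47524)/(-378 + 3962) = 48244/3584 = 48244*(1/3584) = 1723/128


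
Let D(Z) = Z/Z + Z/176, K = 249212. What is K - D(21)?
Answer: 43861115/176 ≈ 2.4921e+5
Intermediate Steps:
D(Z) = 1 + Z/176 (D(Z) = 1 + Z*(1/176) = 1 + Z/176)
K - D(21) = 249212 - (1 + (1/176)*21) = 249212 - (1 + 21/176) = 249212 - 1*197/176 = 249212 - 197/176 = 43861115/176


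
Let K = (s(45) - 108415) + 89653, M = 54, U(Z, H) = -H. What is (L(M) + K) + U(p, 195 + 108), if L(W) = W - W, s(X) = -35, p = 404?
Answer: -19100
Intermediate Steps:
K = -18797 (K = (-35 - 108415) + 89653 = -108450 + 89653 = -18797)
L(W) = 0
(L(M) + K) + U(p, 195 + 108) = (0 - 18797) - (195 + 108) = -18797 - 1*303 = -18797 - 303 = -19100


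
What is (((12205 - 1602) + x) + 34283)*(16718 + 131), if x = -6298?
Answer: 650169212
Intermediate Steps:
(((12205 - 1602) + x) + 34283)*(16718 + 131) = (((12205 - 1602) - 6298) + 34283)*(16718 + 131) = ((10603 - 6298) + 34283)*16849 = (4305 + 34283)*16849 = 38588*16849 = 650169212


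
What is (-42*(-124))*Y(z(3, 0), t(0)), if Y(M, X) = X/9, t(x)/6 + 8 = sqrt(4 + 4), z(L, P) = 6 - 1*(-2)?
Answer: -27776 + 6944*sqrt(2) ≈ -17956.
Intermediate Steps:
z(L, P) = 8 (z(L, P) = 6 + 2 = 8)
t(x) = -48 + 12*sqrt(2) (t(x) = -48 + 6*sqrt(4 + 4) = -48 + 6*sqrt(8) = -48 + 6*(2*sqrt(2)) = -48 + 12*sqrt(2))
Y(M, X) = X/9 (Y(M, X) = X*(1/9) = X/9)
(-42*(-124))*Y(z(3, 0), t(0)) = (-42*(-124))*((-48 + 12*sqrt(2))/9) = 5208*(-16/3 + 4*sqrt(2)/3) = -27776 + 6944*sqrt(2)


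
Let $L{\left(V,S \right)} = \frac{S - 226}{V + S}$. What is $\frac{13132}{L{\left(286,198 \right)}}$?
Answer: $-226996$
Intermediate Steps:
$L{\left(V,S \right)} = \frac{-226 + S}{S + V}$
$\frac{13132}{L{\left(286,198 \right)}} = \frac{13132}{\frac{1}{198 + 286} \left(-226 + 198\right)} = \frac{13132}{\frac{1}{484} \left(-28\right)} = \frac{13132}{- \frac{7}{121}} = 13132 \left(- \frac{121}{7}\right) = -226996$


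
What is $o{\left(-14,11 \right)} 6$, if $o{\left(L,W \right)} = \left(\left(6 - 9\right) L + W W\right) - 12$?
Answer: $906$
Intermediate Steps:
$o{\left(L,W \right)} = -12 + W^{2} - 3 L$ ($o{\left(L,W \right)} = \left(\left(6 - 9\right) L + W^{2}\right) - 12 = \left(- 3 L + W^{2}\right) - 12 = \left(W^{2} - 3 L\right) - 12 = -12 + W^{2} - 3 L$)
$o{\left(-14,11 \right)} 6 = \left(-12 + 11^{2} - -42\right) 6 = \left(-12 + 121 + 42\right) 6 = 151 \cdot 6 = 906$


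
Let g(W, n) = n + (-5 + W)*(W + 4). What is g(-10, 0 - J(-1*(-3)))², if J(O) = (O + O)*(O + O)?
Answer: 2916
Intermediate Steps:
J(O) = 4*O² (J(O) = (2*O)*(2*O) = 4*O²)
g(W, n) = n + (-5 + W)*(4 + W)
g(-10, 0 - J(-1*(-3)))² = (-20 + (0 - 4*(-1*(-3))²) + (-10)² - 1*(-10))² = (-20 + (0 - 4*3²) + 100 + 10)² = (-20 + (0 - 4*9) + 100 + 10)² = (-20 + (0 - 1*36) + 100 + 10)² = (-20 + (0 - 36) + 100 + 10)² = (-20 - 36 + 100 + 10)² = 54² = 2916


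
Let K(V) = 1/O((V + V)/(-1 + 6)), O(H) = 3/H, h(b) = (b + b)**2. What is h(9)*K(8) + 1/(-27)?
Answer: 46651/135 ≈ 345.56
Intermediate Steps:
h(b) = 4*b**2 (h(b) = (2*b)**2 = 4*b**2)
K(V) = 2*V/15 (K(V) = 1/(3/(((V + V)/(-1 + 6)))) = 1/(3/(((2*V)/5))) = 1/(3/(((2*V)*(1/5)))) = 1/(3/((2*V/5))) = 1/(3*(5/(2*V))) = 1/(15/(2*V)) = 2*V/15)
h(9)*K(8) + 1/(-27) = (4*9**2)*((2/15)*8) + 1/(-27) = (4*81)*(16/15) - 1/27 = 324*(16/15) - 1/27 = 1728/5 - 1/27 = 46651/135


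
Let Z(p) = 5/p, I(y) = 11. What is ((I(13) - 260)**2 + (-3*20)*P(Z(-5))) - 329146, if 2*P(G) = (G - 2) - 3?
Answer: -266965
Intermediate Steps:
P(G) = -5/2 + G/2 (P(G) = ((G - 2) - 3)/2 = ((-2 + G) - 3)/2 = (-5 + G)/2 = -5/2 + G/2)
((I(13) - 260)**2 + (-3*20)*P(Z(-5))) - 329146 = ((11 - 260)**2 + (-3*20)*(-5/2 + (5/(-5))/2)) - 329146 = ((-249)**2 - 60*(-5/2 + (5*(-1/5))/2)) - 329146 = (62001 - 60*(-5/2 + (1/2)*(-1))) - 329146 = (62001 - 60*(-5/2 - 1/2)) - 329146 = (62001 - 60*(-3)) - 329146 = (62001 + 180) - 329146 = 62181 - 329146 = -266965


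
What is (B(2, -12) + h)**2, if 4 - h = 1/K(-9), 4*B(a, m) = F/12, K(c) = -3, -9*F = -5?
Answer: 3523129/186624 ≈ 18.878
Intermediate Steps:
F = 5/9 (F = -1/9*(-5) = 5/9 ≈ 0.55556)
B(a, m) = 5/432 (B(a, m) = ((5/9)/12)/4 = ((5/9)*(1/12))/4 = (1/4)*(5/108) = 5/432)
h = 13/3 (h = 4 - 1/(-3) = 4 - 1*(-1/3) = 4 + 1/3 = 13/3 ≈ 4.3333)
(B(2, -12) + h)**2 = (5/432 + 13/3)**2 = (1877/432)**2 = 3523129/186624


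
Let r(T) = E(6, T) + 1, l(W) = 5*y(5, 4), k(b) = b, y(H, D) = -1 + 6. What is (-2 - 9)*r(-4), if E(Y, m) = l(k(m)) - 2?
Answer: -264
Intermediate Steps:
y(H, D) = 5
l(W) = 25 (l(W) = 5*5 = 25)
E(Y, m) = 23 (E(Y, m) = 25 - 2 = 23)
r(T) = 24 (r(T) = 23 + 1 = 24)
(-2 - 9)*r(-4) = (-2 - 9)*24 = -11*24 = -264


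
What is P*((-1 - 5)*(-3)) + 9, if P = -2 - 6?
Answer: -135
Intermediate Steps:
P = -8
P*((-1 - 5)*(-3)) + 9 = -8*(-1 - 5)*(-3) + 9 = -(-48)*(-3) + 9 = -8*18 + 9 = -144 + 9 = -135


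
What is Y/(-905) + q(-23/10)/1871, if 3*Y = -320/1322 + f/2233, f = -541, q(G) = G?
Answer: -3151768331/2999119670778 ≈ -0.0010509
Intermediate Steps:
Y = -714881/4428039 (Y = (-320/1322 - 541/2233)/3 = (-320*1/1322 - 541*1/2233)/3 = (-160/661 - 541/2233)/3 = (⅓)*(-714881/1476013) = -714881/4428039 ≈ -0.16144)
Y/(-905) + q(-23/10)/1871 = -714881/4428039/(-905) - 23/10/1871 = -714881/4428039*(-1/905) - 23*⅒*(1/1871) = 714881/4007375295 - 23/10*1/1871 = 714881/4007375295 - 23/18710 = -3151768331/2999119670778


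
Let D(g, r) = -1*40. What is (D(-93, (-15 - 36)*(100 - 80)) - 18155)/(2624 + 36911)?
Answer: -3639/7907 ≈ -0.46023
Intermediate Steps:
D(g, r) = -40
(D(-93, (-15 - 36)*(100 - 80)) - 18155)/(2624 + 36911) = (-40 - 18155)/(2624 + 36911) = -18195/39535 = -18195*1/39535 = -3639/7907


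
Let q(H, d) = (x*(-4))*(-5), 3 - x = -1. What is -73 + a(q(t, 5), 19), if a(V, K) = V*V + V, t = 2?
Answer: 6407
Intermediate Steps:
x = 4 (x = 3 - 1*(-1) = 3 + 1 = 4)
q(H, d) = 80 (q(H, d) = (4*(-4))*(-5) = -16*(-5) = 80)
a(V, K) = V + V² (a(V, K) = V² + V = V + V²)
-73 + a(q(t, 5), 19) = -73 + 80*(1 + 80) = -73 + 80*81 = -73 + 6480 = 6407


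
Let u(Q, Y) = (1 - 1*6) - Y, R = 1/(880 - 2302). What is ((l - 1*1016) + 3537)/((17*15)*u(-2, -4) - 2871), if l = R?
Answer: -3584861/4445172 ≈ -0.80646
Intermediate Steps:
R = -1/1422 (R = 1/(-1422) = -1/1422 ≈ -0.00070324)
l = -1/1422 ≈ -0.00070324
u(Q, Y) = -5 - Y (u(Q, Y) = (1 - 6) - Y = -5 - Y)
((l - 1*1016) + 3537)/((17*15)*u(-2, -4) - 2871) = ((-1/1422 - 1*1016) + 3537)/((17*15)*(-5 - 1*(-4)) - 2871) = ((-1/1422 - 1016) + 3537)/(255*(-5 + 4) - 2871) = (-1444753/1422 + 3537)/(255*(-1) - 2871) = 3584861/(1422*(-255 - 2871)) = (3584861/1422)/(-3126) = (3584861/1422)*(-1/3126) = -3584861/4445172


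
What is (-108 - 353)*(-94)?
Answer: 43334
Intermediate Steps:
(-108 - 353)*(-94) = -461*(-94) = 43334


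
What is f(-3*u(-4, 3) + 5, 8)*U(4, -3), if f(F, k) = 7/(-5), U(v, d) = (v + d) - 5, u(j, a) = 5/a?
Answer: 28/5 ≈ 5.6000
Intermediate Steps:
U(v, d) = -5 + d + v (U(v, d) = (d + v) - 5 = -5 + d + v)
f(F, k) = -7/5 (f(F, k) = 7*(-⅕) = -7/5)
f(-3*u(-4, 3) + 5, 8)*U(4, -3) = -7*(-5 - 3 + 4)/5 = -7/5*(-4) = 28/5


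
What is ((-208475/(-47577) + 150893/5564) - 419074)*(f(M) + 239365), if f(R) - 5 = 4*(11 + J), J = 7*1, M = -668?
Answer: -4426814530930520477/44119738 ≈ -1.0034e+11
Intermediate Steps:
J = 7
f(R) = 77 (f(R) = 5 + 4*(11 + 7) = 5 + 4*18 = 5 + 72 = 77)
((-208475/(-47577) + 150893/5564) - 419074)*(f(M) + 239365) = ((-208475/(-47577) + 150893/5564) - 419074)*(77 + 239365) = ((-208475*(-1/47577) + 150893*(1/5564)) - 419074)*239442 = ((208475/47577 + 150893/5564) - 419074)*239442 = (8338991161/264718428 - 419074)*239442 = -110928271504511/264718428*239442 = -4426814530930520477/44119738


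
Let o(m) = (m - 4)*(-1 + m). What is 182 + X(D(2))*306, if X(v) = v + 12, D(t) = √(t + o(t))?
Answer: 3854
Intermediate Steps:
o(m) = (-1 + m)*(-4 + m) (o(m) = (-4 + m)*(-1 + m) = (-1 + m)*(-4 + m))
D(t) = √(4 + t² - 4*t) (D(t) = √(t + (4 + t² - 5*t)) = √(4 + t² - 4*t))
X(v) = 12 + v
182 + X(D(2))*306 = 182 + (12 + √(4 + 2² - 4*2))*306 = 182 + (12 + √(4 + 4 - 8))*306 = 182 + (12 + √0)*306 = 182 + (12 + 0)*306 = 182 + 12*306 = 182 + 3672 = 3854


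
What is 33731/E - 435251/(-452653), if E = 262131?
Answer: 129361218224/118654383543 ≈ 1.0902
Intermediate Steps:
33731/E - 435251/(-452653) = 33731/262131 - 435251/(-452653) = 33731*(1/262131) - 435251*(-1/452653) = 33731/262131 + 435251/452653 = 129361218224/118654383543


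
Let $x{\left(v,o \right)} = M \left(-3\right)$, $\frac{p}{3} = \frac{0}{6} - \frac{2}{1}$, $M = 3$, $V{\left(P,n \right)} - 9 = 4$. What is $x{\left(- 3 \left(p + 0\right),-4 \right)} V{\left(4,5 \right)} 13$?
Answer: $-1521$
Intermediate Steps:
$V{\left(P,n \right)} = 13$ ($V{\left(P,n \right)} = 9 + 4 = 13$)
$p = -6$ ($p = 3 \left(\frac{0}{6} - \frac{2}{1}\right) = 3 \left(0 \cdot \frac{1}{6} - 2\right) = 3 \left(0 - 2\right) = 3 \left(-2\right) = -6$)
$x{\left(v,o \right)} = -9$ ($x{\left(v,o \right)} = 3 \left(-3\right) = -9$)
$x{\left(- 3 \left(p + 0\right),-4 \right)} V{\left(4,5 \right)} 13 = \left(-9\right) 13 \cdot 13 = \left(-117\right) 13 = -1521$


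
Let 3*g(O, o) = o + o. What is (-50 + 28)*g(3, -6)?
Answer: 88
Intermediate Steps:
g(O, o) = 2*o/3 (g(O, o) = (o + o)/3 = (2*o)/3 = 2*o/3)
(-50 + 28)*g(3, -6) = (-50 + 28)*((2/3)*(-6)) = -22*(-4) = 88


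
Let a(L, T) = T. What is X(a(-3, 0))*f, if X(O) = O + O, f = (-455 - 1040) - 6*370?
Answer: 0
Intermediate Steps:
f = -3715 (f = -1495 - 2220 = -3715)
X(O) = 2*O
X(a(-3, 0))*f = (2*0)*(-3715) = 0*(-3715) = 0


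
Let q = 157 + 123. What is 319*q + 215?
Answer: 89535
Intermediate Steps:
q = 280
319*q + 215 = 319*280 + 215 = 89320 + 215 = 89535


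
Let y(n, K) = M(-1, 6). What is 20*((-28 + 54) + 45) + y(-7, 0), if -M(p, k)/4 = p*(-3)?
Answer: 1408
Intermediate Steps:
M(p, k) = 12*p (M(p, k) = -4*p*(-3) = -(-12)*p = 12*p)
y(n, K) = -12 (y(n, K) = 12*(-1) = -12)
20*((-28 + 54) + 45) + y(-7, 0) = 20*((-28 + 54) + 45) - 12 = 20*(26 + 45) - 12 = 20*71 - 12 = 1420 - 12 = 1408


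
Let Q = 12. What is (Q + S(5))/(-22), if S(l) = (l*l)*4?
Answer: -56/11 ≈ -5.0909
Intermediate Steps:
S(l) = 4*l**2 (S(l) = l**2*4 = 4*l**2)
(Q + S(5))/(-22) = (12 + 4*5**2)/(-22) = (12 + 4*25)*(-1/22) = (12 + 100)*(-1/22) = 112*(-1/22) = -56/11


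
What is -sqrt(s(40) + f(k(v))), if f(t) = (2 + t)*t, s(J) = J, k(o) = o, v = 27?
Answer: -sqrt(823) ≈ -28.688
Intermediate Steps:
f(t) = t*(2 + t)
-sqrt(s(40) + f(k(v))) = -sqrt(40 + 27*(2 + 27)) = -sqrt(40 + 27*29) = -sqrt(40 + 783) = -sqrt(823)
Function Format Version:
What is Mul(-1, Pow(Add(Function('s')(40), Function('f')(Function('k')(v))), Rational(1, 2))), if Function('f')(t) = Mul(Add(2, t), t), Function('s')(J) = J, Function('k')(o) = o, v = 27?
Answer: Mul(-1, Pow(823, Rational(1, 2))) ≈ -28.688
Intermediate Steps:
Function('f')(t) = Mul(t, Add(2, t))
Mul(-1, Pow(Add(Function('s')(40), Function('f')(Function('k')(v))), Rational(1, 2))) = Mul(-1, Pow(Add(40, Mul(27, Add(2, 27))), Rational(1, 2))) = Mul(-1, Pow(Add(40, Mul(27, 29)), Rational(1, 2))) = Mul(-1, Pow(Add(40, 783), Rational(1, 2))) = Mul(-1, Pow(823, Rational(1, 2)))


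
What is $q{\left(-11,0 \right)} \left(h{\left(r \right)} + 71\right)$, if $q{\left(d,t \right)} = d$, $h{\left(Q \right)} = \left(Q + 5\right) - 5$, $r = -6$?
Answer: $-715$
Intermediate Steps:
$h{\left(Q \right)} = Q$ ($h{\left(Q \right)} = \left(5 + Q\right) - 5 = Q$)
$q{\left(-11,0 \right)} \left(h{\left(r \right)} + 71\right) = - 11 \left(-6 + 71\right) = \left(-11\right) 65 = -715$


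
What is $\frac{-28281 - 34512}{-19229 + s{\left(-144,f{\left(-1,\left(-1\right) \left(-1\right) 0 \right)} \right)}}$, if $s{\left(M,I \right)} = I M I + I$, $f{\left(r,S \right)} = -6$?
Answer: $\frac{62793}{24419} \approx 2.5715$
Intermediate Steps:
$s{\left(M,I \right)} = I + M I^{2}$ ($s{\left(M,I \right)} = M I^{2} + I = I + M I^{2}$)
$\frac{-28281 - 34512}{-19229 + s{\left(-144,f{\left(-1,\left(-1\right) \left(-1\right) 0 \right)} \right)}} = \frac{-28281 - 34512}{-19229 - 6 \left(1 - -864\right)} = - \frac{62793}{-19229 - 6 \left(1 + 864\right)} = - \frac{62793}{-19229 - 5190} = - \frac{62793}{-24419} = \left(-62793\right) \left(- \frac{1}{24419}\right) = \frac{62793}{24419}$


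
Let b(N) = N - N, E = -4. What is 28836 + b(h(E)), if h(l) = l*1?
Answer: 28836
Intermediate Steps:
h(l) = l
b(N) = 0
28836 + b(h(E)) = 28836 + 0 = 28836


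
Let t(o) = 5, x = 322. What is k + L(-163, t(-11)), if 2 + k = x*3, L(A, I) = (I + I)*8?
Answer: 1044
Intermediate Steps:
L(A, I) = 16*I (L(A, I) = (2*I)*8 = 16*I)
k = 964 (k = -2 + 322*3 = -2 + 966 = 964)
k + L(-163, t(-11)) = 964 + 16*5 = 964 + 80 = 1044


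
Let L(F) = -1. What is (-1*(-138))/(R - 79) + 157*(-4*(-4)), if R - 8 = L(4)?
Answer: 30121/12 ≈ 2510.1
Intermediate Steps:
R = 7 (R = 8 - 1 = 7)
(-1*(-138))/(R - 79) + 157*(-4*(-4)) = (-1*(-138))/(7 - 79) + 157*(-4*(-4)) = 138/(-72) + 157*16 = 138*(-1/72) + 2512 = -23/12 + 2512 = 30121/12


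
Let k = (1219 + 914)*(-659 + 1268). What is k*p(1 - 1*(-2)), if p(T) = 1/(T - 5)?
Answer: -1298997/2 ≈ -6.4950e+5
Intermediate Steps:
p(T) = 1/(-5 + T)
k = 1298997 (k = 2133*609 = 1298997)
k*p(1 - 1*(-2)) = 1298997/(-5 + (1 - 1*(-2))) = 1298997/(-5 + (1 + 2)) = 1298997/(-5 + 3) = 1298997/(-2) = 1298997*(-½) = -1298997/2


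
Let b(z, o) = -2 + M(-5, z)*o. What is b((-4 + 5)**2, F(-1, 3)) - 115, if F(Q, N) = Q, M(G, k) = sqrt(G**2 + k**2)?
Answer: -117 - sqrt(26) ≈ -122.10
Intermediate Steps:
b(z, o) = -2 + o*sqrt(25 + z**2) (b(z, o) = -2 + sqrt((-5)**2 + z**2)*o = -2 + sqrt(25 + z**2)*o = -2 + o*sqrt(25 + z**2))
b((-4 + 5)**2, F(-1, 3)) - 115 = (-2 - sqrt(25 + ((-4 + 5)**2)**2)) - 115 = (-2 - sqrt(25 + (1**2)**2)) - 115 = (-2 - sqrt(25 + 1**2)) - 115 = (-2 - sqrt(25 + 1)) - 115 = (-2 - sqrt(26)) - 115 = -117 - sqrt(26)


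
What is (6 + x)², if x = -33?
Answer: 729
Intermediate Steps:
(6 + x)² = (6 - 33)² = (-27)² = 729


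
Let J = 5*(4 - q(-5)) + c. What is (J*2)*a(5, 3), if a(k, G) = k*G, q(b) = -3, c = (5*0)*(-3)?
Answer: 1050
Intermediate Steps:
c = 0 (c = 0*(-3) = 0)
J = 35 (J = 5*(4 - 1*(-3)) + 0 = 5*(4 + 3) + 0 = 5*7 + 0 = 35 + 0 = 35)
a(k, G) = G*k
(J*2)*a(5, 3) = (35*2)*(3*5) = 70*15 = 1050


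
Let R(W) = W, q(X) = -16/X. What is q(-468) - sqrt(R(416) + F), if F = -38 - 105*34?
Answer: 4/117 - 2*I*sqrt(798) ≈ 0.034188 - 56.498*I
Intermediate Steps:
F = -3608 (F = -38 - 3570 = -3608)
q(-468) - sqrt(R(416) + F) = -16/(-468) - sqrt(416 - 3608) = -16*(-1/468) - sqrt(-3192) = 4/117 - 2*I*sqrt(798)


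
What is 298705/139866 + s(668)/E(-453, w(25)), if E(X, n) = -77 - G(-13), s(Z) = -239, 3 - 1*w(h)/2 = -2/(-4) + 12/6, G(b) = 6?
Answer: 58220489/11608878 ≈ 5.0152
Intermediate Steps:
w(h) = 1 (w(h) = 6 - 2*(-2/(-4) + 12/6) = 6 - 2*(-2*(-1/4) + 12*(1/6)) = 6 - 2*(1/2 + 2) = 6 - 2*5/2 = 6 - 5 = 1)
E(X, n) = -83 (E(X, n) = -77 - 1*6 = -77 - 6 = -83)
298705/139866 + s(668)/E(-453, w(25)) = 298705/139866 - 239/(-83) = 298705*(1/139866) - 239*(-1/83) = 298705/139866 + 239/83 = 58220489/11608878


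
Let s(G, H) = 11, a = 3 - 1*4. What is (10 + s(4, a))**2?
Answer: 441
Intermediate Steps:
a = -1 (a = 3 - 4 = -1)
(10 + s(4, a))**2 = (10 + 11)**2 = 21**2 = 441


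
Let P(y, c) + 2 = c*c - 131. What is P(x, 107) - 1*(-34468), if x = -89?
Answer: 45784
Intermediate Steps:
P(y, c) = -133 + c² (P(y, c) = -2 + (c*c - 131) = -2 + (c² - 131) = -2 + (-131 + c²) = -133 + c²)
P(x, 107) - 1*(-34468) = (-133 + 107²) - 1*(-34468) = (-133 + 11449) + 34468 = 11316 + 34468 = 45784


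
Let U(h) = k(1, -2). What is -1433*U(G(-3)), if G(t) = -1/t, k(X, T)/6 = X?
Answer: -8598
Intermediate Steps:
k(X, T) = 6*X
U(h) = 6 (U(h) = 6*1 = 6)
-1433*U(G(-3)) = -1433*6 = -8598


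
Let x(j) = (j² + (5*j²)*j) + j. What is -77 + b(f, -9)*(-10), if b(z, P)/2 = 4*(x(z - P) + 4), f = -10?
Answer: 3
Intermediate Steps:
x(j) = j + j² + 5*j³ (x(j) = (j² + 5*j³) + j = j + j² + 5*j³)
b(z, P) = 32 + 8*(z - P)*(1 + z - P + 5*(z - P)²) (b(z, P) = 2*(4*((z - P)*(1 + (z - P) + 5*(z - P)²) + 4)) = 2*(4*((z - P)*(1 + z - P + 5*(z - P)²) + 4)) = 2*(4*(4 + (z - P)*(1 + z - P + 5*(z - P)²))) = 2*(16 + 4*(z - P)*(1 + z - P + 5*(z - P)²)) = 32 + 8*(z - P)*(1 + z - P + 5*(z - P)²))
-77 + b(f, -9)*(-10) = -77 + (32 - 8*(-9 - 1*(-10))*(1 - 10 - 1*(-9) + 5*(-9 - 1*(-10))²))*(-10) = -77 + (32 - 8*(-9 + 10)*(1 - 10 + 9 + 5*(-9 + 10)²))*(-10) = -77 + (32 - 8*1*(1 - 10 + 9 + 5*1²))*(-10) = -77 + (32 - 8*1*(1 - 10 + 9 + 5*1))*(-10) = -77 + (32 - 8*1*(1 - 10 + 9 + 5))*(-10) = -77 + (32 - 8*1*5)*(-10) = -77 + (32 - 40)*(-10) = -77 - 8*(-10) = -77 + 80 = 3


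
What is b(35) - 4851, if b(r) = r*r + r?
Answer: -3591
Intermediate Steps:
b(r) = r + r**2 (b(r) = r**2 + r = r + r**2)
b(35) - 4851 = 35*(1 + 35) - 4851 = 35*36 - 4851 = 1260 - 4851 = -3591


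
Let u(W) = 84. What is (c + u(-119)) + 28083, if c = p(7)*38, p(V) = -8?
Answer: 27863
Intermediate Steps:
c = -304 (c = -8*38 = -304)
(c + u(-119)) + 28083 = (-304 + 84) + 28083 = -220 + 28083 = 27863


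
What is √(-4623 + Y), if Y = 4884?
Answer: 3*√29 ≈ 16.155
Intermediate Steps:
√(-4623 + Y) = √(-4623 + 4884) = √261 = 3*√29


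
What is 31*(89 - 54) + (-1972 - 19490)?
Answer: -20377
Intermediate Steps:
31*(89 - 54) + (-1972 - 19490) = 31*35 - 21462 = 1085 - 21462 = -20377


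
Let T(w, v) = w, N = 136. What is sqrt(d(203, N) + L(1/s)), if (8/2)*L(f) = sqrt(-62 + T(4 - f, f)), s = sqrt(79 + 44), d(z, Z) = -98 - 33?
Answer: sqrt(-7927596 + 123*sqrt(123)*sqrt(-7134 - sqrt(123)))/246 ≈ 0.083237 + 11.446*I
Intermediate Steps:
d(z, Z) = -131
s = sqrt(123) ≈ 11.091
L(f) = sqrt(-58 - f)/4 (L(f) = sqrt(-62 + (4 - f))/4 = sqrt(-58 - f)/4)
sqrt(d(203, N) + L(1/s)) = sqrt(-131 + sqrt(-58 - 1/(sqrt(123)))/4) = sqrt(-131 + sqrt(-58 - sqrt(123)/123)/4)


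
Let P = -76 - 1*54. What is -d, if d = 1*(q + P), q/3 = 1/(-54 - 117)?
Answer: 7411/57 ≈ 130.02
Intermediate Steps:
P = -130 (P = -76 - 54 = -130)
q = -1/57 (q = 3/(-54 - 117) = 3/(-171) = 3*(-1/171) = -1/57 ≈ -0.017544)
d = -7411/57 (d = 1*(-1/57 - 130) = 1*(-7411/57) = -7411/57 ≈ -130.02)
-d = -1*(-7411/57) = 7411/57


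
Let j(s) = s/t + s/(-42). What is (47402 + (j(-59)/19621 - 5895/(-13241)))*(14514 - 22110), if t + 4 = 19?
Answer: -3274128102476240334/9093058135 ≈ -3.6007e+8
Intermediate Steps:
t = 15 (t = -4 + 19 = 15)
j(s) = 3*s/70 (j(s) = s/15 + s/(-42) = s*(1/15) + s*(-1/42) = s/15 - s/42 = 3*s/70)
(47402 + (j(-59)/19621 - 5895/(-13241)))*(14514 - 22110) = (47402 + (((3/70)*(-59))/19621 - 5895/(-13241)))*(14514 - 22110) = (47402 + (-177/70*1/19621 - 5895*(-1/13241)))*(-7596) = (47402 + (-177/1373470 + 5895/13241))*(-7596) = (47402 + 8094261993/18186116270)*(-7596) = (862066377692533/18186116270)*(-7596) = -3274128102476240334/9093058135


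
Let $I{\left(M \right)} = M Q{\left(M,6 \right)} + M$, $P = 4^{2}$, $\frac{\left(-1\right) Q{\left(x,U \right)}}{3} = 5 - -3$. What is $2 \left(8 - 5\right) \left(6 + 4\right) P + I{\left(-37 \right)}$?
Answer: $1811$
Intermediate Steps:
$Q{\left(x,U \right)} = -24$ ($Q{\left(x,U \right)} = - 3 \left(5 - -3\right) = - 3 \left(5 + 3\right) = \left(-3\right) 8 = -24$)
$P = 16$
$I{\left(M \right)} = - 23 M$ ($I{\left(M \right)} = M \left(-24\right) + M = - 24 M + M = - 23 M$)
$2 \left(8 - 5\right) \left(6 + 4\right) P + I{\left(-37 \right)} = 2 \left(8 - 5\right) \left(6 + 4\right) 16 - -851 = 2 \cdot 3 \cdot 10 \cdot 16 + 851 = 2 \cdot 30 \cdot 16 + 851 = 60 \cdot 16 + 851 = 960 + 851 = 1811$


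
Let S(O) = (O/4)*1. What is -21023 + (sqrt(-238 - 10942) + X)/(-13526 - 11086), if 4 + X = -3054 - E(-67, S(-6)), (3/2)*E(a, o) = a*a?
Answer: -388059019/18459 - I*sqrt(2795)/12306 ≈ -21023.0 - 0.0042961*I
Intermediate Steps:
S(O) = O/4 (S(O) = (O*(1/4))*1 = (O/4)*1 = O/4)
E(a, o) = 2*a**2/3 (E(a, o) = 2*(a*a)/3 = 2*a**2/3)
X = -18152/3 (X = -4 + (-3054 - 2*(-67)**2/3) = -4 + (-3054 - 2*4489/3) = -4 + (-3054 - 1*8978/3) = -4 + (-3054 - 8978/3) = -4 - 18140/3 = -18152/3 ≈ -6050.7)
-21023 + (sqrt(-238 - 10942) + X)/(-13526 - 11086) = -21023 + (sqrt(-238 - 10942) - 18152/3)/(-13526 - 11086) = -21023 + (sqrt(-11180) - 18152/3)/(-24612) = -21023 + (2*I*sqrt(2795) - 18152/3)*(-1/24612) = -21023 + (-18152/3 + 2*I*sqrt(2795))*(-1/24612) = -21023 + (4538/18459 - I*sqrt(2795)/12306) = -388059019/18459 - I*sqrt(2795)/12306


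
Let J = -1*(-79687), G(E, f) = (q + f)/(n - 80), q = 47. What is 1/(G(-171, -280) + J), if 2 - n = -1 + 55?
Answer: 132/10518917 ≈ 1.2549e-5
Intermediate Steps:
n = -52 (n = 2 - (-1 + 55) = 2 - 1*54 = 2 - 54 = -52)
G(E, f) = -47/132 - f/132 (G(E, f) = (47 + f)/(-52 - 80) = (47 + f)/(-132) = (47 + f)*(-1/132) = -47/132 - f/132)
J = 79687
1/(G(-171, -280) + J) = 1/((-47/132 - 1/132*(-280)) + 79687) = 1/((-47/132 + 70/33) + 79687) = 1/(233/132 + 79687) = 1/(10518917/132) = 132/10518917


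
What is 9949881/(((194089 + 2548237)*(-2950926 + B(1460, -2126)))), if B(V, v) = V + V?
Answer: -9949881/8084393501956 ≈ -1.2308e-6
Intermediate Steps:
B(V, v) = 2*V
9949881/(((194089 + 2548237)*(-2950926 + B(1460, -2126)))) = 9949881/(((194089 + 2548237)*(-2950926 + 2*1460))) = 9949881/((2742326*(-2950926 + 2920))) = 9949881/((2742326*(-2948006))) = 9949881/(-8084393501956) = 9949881*(-1/8084393501956) = -9949881/8084393501956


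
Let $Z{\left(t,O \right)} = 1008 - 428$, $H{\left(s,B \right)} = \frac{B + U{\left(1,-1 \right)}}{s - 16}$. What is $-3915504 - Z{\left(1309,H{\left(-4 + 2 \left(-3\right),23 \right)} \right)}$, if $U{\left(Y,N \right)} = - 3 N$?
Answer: $-3916084$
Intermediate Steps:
$H{\left(s,B \right)} = \frac{3 + B}{-16 + s}$ ($H{\left(s,B \right)} = \frac{B - -3}{s - 16} = \frac{B + 3}{-16 + s} = \frac{3 + B}{-16 + s}$)
$Z{\left(t,O \right)} = 580$
$-3915504 - Z{\left(1309,H{\left(-4 + 2 \left(-3\right),23 \right)} \right)} = -3915504 - 580 = -3916084$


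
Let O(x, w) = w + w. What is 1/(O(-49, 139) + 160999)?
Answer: 1/161277 ≈ 6.2005e-6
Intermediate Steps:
O(x, w) = 2*w
1/(O(-49, 139) + 160999) = 1/(2*139 + 160999) = 1/(278 + 160999) = 1/161277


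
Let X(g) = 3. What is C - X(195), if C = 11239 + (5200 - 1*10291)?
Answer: 6145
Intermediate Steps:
C = 6148 (C = 11239 + (5200 - 10291) = 11239 - 5091 = 6148)
C - X(195) = 6148 - 1*3 = 6148 - 3 = 6145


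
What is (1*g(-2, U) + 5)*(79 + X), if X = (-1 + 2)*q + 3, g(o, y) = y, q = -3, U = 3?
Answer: 632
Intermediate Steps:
X = 0 (X = (-1 + 2)*(-3) + 3 = 1*(-3) + 3 = -3 + 3 = 0)
(1*g(-2, U) + 5)*(79 + X) = (1*3 + 5)*(79 + 0) = (3 + 5)*79 = 8*79 = 632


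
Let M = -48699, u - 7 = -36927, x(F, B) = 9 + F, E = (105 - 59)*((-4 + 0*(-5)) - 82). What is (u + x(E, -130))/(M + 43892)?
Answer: 40867/4807 ≈ 8.5016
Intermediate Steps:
E = -3956 (E = 46*((-4 + 0) - 82) = 46*(-4 - 82) = 46*(-86) = -3956)
u = -36920 (u = 7 - 36927 = -36920)
(u + x(E, -130))/(M + 43892) = (-36920 + (9 - 3956))/(-48699 + 43892) = (-36920 - 3947)/(-4807) = -40867*(-1/4807) = 40867/4807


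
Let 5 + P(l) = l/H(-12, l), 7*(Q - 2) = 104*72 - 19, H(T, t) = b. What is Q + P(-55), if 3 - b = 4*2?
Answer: 1075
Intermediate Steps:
b = -5 (b = 3 - 4*2 = 3 - 1*8 = 3 - 8 = -5)
H(T, t) = -5
Q = 1069 (Q = 2 + (104*72 - 19)/7 = 2 + (7488 - 19)/7 = 2 + (⅐)*7469 = 2 + 1067 = 1069)
P(l) = -5 - l/5 (P(l) = -5 + l/(-5) = -5 + l*(-⅕) = -5 - l/5)
Q + P(-55) = 1069 + (-5 - ⅕*(-55)) = 1069 + (-5 + 11) = 1069 + 6 = 1075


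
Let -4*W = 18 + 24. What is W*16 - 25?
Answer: -193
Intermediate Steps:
W = -21/2 (W = -(18 + 24)/4 = -1/4*42 = -21/2 ≈ -10.500)
W*16 - 25 = -21/2*16 - 25 = -168 - 25 = -193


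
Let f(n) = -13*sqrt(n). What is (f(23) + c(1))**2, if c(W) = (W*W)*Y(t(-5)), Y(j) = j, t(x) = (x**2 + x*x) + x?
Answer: 5912 - 1170*sqrt(23) ≈ 300.88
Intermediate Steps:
t(x) = x + 2*x**2 (t(x) = (x**2 + x**2) + x = 2*x**2 + x = x + 2*x**2)
c(W) = 45*W**2 (c(W) = (W*W)*(-5*(1 + 2*(-5))) = W**2*(-5*(1 - 10)) = W**2*(-5*(-9)) = W**2*45 = 45*W**2)
(f(23) + c(1))**2 = (-13*sqrt(23) + 45*1**2)**2 = (-13*sqrt(23) + 45*1)**2 = (-13*sqrt(23) + 45)**2 = (45 - 13*sqrt(23))**2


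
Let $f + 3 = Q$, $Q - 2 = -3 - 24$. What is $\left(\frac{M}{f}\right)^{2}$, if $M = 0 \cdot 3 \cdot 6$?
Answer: $0$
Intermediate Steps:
$Q = -25$ ($Q = 2 - 27 = -25$)
$f = -28$ ($f = -3 - 25 = -28$)
$M = 0$ ($M = 0 \cdot 6 = 0$)
$\left(\frac{M}{f}\right)^{2} = \left(\frac{0}{-28}\right)^{2} = \left(0 \left(- \frac{1}{28}\right)\right)^{2} = 0^{2} = 0$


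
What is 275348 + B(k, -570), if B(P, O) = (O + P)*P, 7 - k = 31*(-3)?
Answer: 228348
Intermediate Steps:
k = 100 (k = 7 - 31*(-3) = 7 - 1*(-93) = 7 + 93 = 100)
B(P, O) = P*(O + P)
275348 + B(k, -570) = 275348 + 100*(-570 + 100) = 275348 + 100*(-470) = 275348 - 47000 = 228348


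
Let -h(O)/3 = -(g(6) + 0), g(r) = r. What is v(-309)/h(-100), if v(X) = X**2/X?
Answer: -103/6 ≈ -17.167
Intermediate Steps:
h(O) = 18 (h(O) = -(-3)*(6 + 0) = -(-3)*6 = -3*(-6) = 18)
v(X) = X
v(-309)/h(-100) = -309/18 = -309*1/18 = -103/6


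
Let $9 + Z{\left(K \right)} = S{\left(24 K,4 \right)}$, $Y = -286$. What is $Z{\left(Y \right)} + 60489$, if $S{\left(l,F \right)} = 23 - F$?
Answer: $60499$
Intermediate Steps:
$Z{\left(K \right)} = 10$ ($Z{\left(K \right)} = -9 + \left(23 - 4\right) = -9 + 19 = 10$)
$Z{\left(Y \right)} + 60489 = 10 + 60489 = 60499$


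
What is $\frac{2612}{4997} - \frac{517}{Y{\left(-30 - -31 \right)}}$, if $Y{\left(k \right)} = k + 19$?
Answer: $- \frac{2531209}{99940} \approx -25.327$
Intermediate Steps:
$Y{\left(k \right)} = 19 + k$
$\frac{2612}{4997} - \frac{517}{Y{\left(-30 - -31 \right)}} = \frac{2612}{4997} - \frac{517}{19 - -1} = 2612 \cdot \frac{1}{4997} - \frac{517}{19 + \left(-30 + 31\right)} = \frac{2612}{4997} - \frac{517}{19 + 1} = \frac{2612}{4997} - \frac{517}{20} = - \frac{2531209}{99940}$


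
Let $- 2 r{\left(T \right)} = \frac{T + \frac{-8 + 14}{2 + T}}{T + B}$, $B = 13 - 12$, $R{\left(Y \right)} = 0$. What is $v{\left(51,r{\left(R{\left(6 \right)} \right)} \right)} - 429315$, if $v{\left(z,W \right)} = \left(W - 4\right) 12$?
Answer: $-429381$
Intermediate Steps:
$B = 1$
$r{\left(T \right)} = - \frac{T + \frac{6}{2 + T}}{2 \left(1 + T\right)}$ ($r{\left(T \right)} = - \frac{\left(T + \frac{-8 + 14}{2 + T}\right) \frac{1}{T + 1}}{2} = - \frac{\left(T + \frac{6}{2 + T}\right) \frac{1}{1 + T}}{2} = - \frac{\frac{1}{1 + T} \left(T + \frac{6}{2 + T}\right)}{2} = - \frac{T + \frac{6}{2 + T}}{2 \left(1 + T\right)}$)
$v{\left(z,W \right)} = -48 + 12 W$ ($v{\left(z,W \right)} = \left(-4 + W\right) 12 = -48 + 12 W$)
$v{\left(51,r{\left(R{\left(6 \right)} \right)} \right)} - 429315 = \left(-48 + 12 \frac{-3 - 0 - \frac{0^{2}}{2}}{2 + 0^{2} + 3 \cdot 0}\right) - 429315 = \left(-48 + 12 \frac{-3 + 0 - 0}{2 + 0 + 0}\right) - 429315 = \left(-48 + 12 \frac{-3 + 0 + 0}{2}\right) - 429315 = \left(-48 + 12 \cdot \frac{1}{2} \left(-3\right)\right) - 429315 = \left(-48 + 12 \left(- \frac{3}{2}\right)\right) - 429315 = \left(-48 - 18\right) - 429315 = -66 - 429315 = -429381$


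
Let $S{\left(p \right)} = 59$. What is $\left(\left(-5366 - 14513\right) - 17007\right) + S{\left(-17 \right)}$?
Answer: $-36827$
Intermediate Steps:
$\left(\left(-5366 - 14513\right) - 17007\right) + S{\left(-17 \right)} = \left(\left(-5366 - 14513\right) - 17007\right) + 59 = \left(-19879 - 17007\right) + 59 = -36886 + 59 = -36827$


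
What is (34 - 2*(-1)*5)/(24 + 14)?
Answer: 22/19 ≈ 1.1579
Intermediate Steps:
(34 - 2*(-1)*5)/(24 + 14) = (34 + 2*5)/38 = (34 + 10)*(1/38) = 44*(1/38) = 22/19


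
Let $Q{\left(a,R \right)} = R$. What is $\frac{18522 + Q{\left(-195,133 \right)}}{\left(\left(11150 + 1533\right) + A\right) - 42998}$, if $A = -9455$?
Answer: $- \frac{91}{194} \approx -0.46907$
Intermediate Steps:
$\frac{18522 + Q{\left(-195,133 \right)}}{\left(\left(11150 + 1533\right) + A\right) - 42998} = \frac{18522 + 133}{\left(\left(11150 + 1533\right) - 9455\right) - 42998} = \frac{18655}{\left(12683 - 9455\right) - 42998} = \frac{18655}{3228 - 42998} = \frac{18655}{-39770} = 18655 \left(- \frac{1}{39770}\right) = - \frac{91}{194}$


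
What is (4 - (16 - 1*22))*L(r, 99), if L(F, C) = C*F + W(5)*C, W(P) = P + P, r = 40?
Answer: 49500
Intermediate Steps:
W(P) = 2*P
L(F, C) = 10*C + C*F (L(F, C) = C*F + (2*5)*C = C*F + 10*C = 10*C + C*F)
(4 - (16 - 1*22))*L(r, 99) = (4 - (16 - 1*22))*(99*(10 + 40)) = (4 - (16 - 22))*(99*50) = (4 - 1*(-6))*4950 = (4 + 6)*4950 = 10*4950 = 49500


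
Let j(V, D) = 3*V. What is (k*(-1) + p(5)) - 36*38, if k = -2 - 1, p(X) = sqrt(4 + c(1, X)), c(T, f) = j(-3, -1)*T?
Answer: -1365 + I*sqrt(5) ≈ -1365.0 + 2.2361*I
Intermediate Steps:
c(T, f) = -9*T (c(T, f) = (3*(-3))*T = -9*T)
p(X) = I*sqrt(5) (p(X) = sqrt(4 - 9*1) = sqrt(4 - 9) = sqrt(-5) = I*sqrt(5))
k = -3
(k*(-1) + p(5)) - 36*38 = (-3*(-1) + I*sqrt(5)) - 36*38 = (3 + I*sqrt(5)) - 1368 = -1365 + I*sqrt(5)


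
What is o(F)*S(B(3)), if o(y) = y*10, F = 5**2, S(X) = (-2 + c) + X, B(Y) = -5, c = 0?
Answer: -1750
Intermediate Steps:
S(X) = -2 + X (S(X) = (-2 + 0) + X = -2 + X)
F = 25
o(y) = 10*y
o(F)*S(B(3)) = (10*25)*(-2 - 5) = 250*(-7) = -1750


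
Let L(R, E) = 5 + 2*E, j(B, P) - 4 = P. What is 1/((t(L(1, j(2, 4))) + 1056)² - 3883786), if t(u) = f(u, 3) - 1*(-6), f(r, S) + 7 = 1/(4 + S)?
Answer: -49/135752518 ≈ -3.6095e-7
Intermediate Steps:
j(B, P) = 4 + P
f(r, S) = -7 + 1/(4 + S)
t(u) = -6/7 (t(u) = (-27 - 7*3)/(4 + 3) - 1*(-6) = (-27 - 21)/7 + 6 = (⅐)*(-48) + 6 = -48/7 + 6 = -6/7)
1/((t(L(1, j(2, 4))) + 1056)² - 3883786) = 1/((-6/7 + 1056)² - 3883786) = 1/((7386/7)² - 3883786) = 1/(54552996/49 - 3883786) = 1/(-135752518/49) = -49/135752518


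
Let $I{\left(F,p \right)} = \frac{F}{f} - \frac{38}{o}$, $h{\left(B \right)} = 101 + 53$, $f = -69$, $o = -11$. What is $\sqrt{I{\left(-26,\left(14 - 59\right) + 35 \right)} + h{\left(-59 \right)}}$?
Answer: $\frac{\sqrt{90923646}}{759} \approx 12.563$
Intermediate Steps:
$h{\left(B \right)} = 154$
$I{\left(F,p \right)} = \frac{38}{11} - \frac{F}{69}$ ($I{\left(F,p \right)} = \frac{F}{-69} - \frac{38}{-11} = F \left(- \frac{1}{69}\right) - - \frac{38}{11} = - \frac{F}{69} + \frac{38}{11} = \frac{38}{11} - \frac{F}{69}$)
$\sqrt{I{\left(-26,\left(14 - 59\right) + 35 \right)} + h{\left(-59 \right)}} = \sqrt{\left(\frac{38}{11} - - \frac{26}{69}\right) + 154} = \sqrt{\left(\frac{38}{11} + \frac{26}{69}\right) + 154} = \sqrt{\frac{2908}{759} + 154} = \sqrt{\frac{119794}{759}} = \frac{\sqrt{90923646}}{759}$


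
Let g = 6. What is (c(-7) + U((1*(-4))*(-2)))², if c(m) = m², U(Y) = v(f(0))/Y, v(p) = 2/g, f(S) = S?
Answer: 1385329/576 ≈ 2405.1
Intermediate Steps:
v(p) = ⅓ (v(p) = 2/6 = 2*(⅙) = ⅓)
U(Y) = 1/(3*Y)
(c(-7) + U((1*(-4))*(-2)))² = ((-7)² + 1/(3*(((1*(-4))*(-2)))))² = (49 + 1/(3*((-4*(-2)))))² = (49 + (⅓)/8)² = (49 + (⅓)*(⅛))² = (49 + 1/24)² = (1177/24)² = 1385329/576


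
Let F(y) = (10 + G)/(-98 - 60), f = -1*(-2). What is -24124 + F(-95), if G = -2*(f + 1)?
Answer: -1905798/79 ≈ -24124.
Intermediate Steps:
f = 2
G = -6 (G = -2*(2 + 1) = -2*3 = -6)
F(y) = -2/79 (F(y) = (10 - 6)/(-98 - 60) = 4/(-158) = 4*(-1/158) = -2/79)
-24124 + F(-95) = -24124 - 2/79 = -1905798/79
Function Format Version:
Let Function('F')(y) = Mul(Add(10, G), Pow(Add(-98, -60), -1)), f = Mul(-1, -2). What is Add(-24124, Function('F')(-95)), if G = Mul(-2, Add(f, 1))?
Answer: Rational(-1905798, 79) ≈ -24124.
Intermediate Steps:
f = 2
G = -6 (G = Mul(-2, Add(2, 1)) = Mul(-2, 3) = -6)
Function('F')(y) = Rational(-2, 79) (Function('F')(y) = Mul(Add(10, -6), Pow(Add(-98, -60), -1)) = Mul(4, Pow(-158, -1)) = Mul(4, Rational(-1, 158)) = Rational(-2, 79))
Add(-24124, Function('F')(-95)) = Add(-24124, Rational(-2, 79)) = Rational(-1905798, 79)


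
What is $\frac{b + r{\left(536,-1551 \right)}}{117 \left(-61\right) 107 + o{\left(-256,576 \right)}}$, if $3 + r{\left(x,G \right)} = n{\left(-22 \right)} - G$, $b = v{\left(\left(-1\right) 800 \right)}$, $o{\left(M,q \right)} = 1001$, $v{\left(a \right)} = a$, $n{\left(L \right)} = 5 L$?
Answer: $- \frac{319}{381329} \approx -0.00083655$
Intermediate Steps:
$b = -800$ ($b = \left(-1\right) 800 = -800$)
$r{\left(x,G \right)} = -113 - G$ ($r{\left(x,G \right)} = -3 - \left(110 + G\right) = -113 - G$)
$\frac{b + r{\left(536,-1551 \right)}}{117 \left(-61\right) 107 + o{\left(-256,576 \right)}} = \frac{-800 - -1438}{117 \left(-61\right) 107 + 1001} = \frac{-800 + \left(-113 + 1551\right)}{\left(-7137\right) 107 + 1001} = \frac{-800 + 1438}{-763659 + 1001} = \frac{638}{-762658} = 638 \left(- \frac{1}{762658}\right) = - \frac{319}{381329}$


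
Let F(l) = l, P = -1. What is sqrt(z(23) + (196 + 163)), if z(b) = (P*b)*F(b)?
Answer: I*sqrt(170) ≈ 13.038*I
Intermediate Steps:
z(b) = -b**2 (z(b) = (-b)*b = -b**2)
sqrt(z(23) + (196 + 163)) = sqrt(-1*23**2 + (196 + 163)) = sqrt(-1*529 + 359) = sqrt(-529 + 359) = sqrt(-170) = I*sqrt(170)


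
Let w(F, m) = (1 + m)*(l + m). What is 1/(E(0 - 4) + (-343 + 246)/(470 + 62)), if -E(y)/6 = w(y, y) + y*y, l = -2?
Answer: -532/108625 ≈ -0.0048976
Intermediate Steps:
w(F, m) = (1 + m)*(-2 + m)
E(y) = 12 - 12*y² + 6*y (E(y) = -6*((-2 + y² - y) + y*y) = -6*((-2 + y² - y) + y²) = -6*(-2 - y + 2*y²) = 12 - 12*y² + 6*y)
1/(E(0 - 4) + (-343 + 246)/(470 + 62)) = 1/((12 - 12*(0 - 4)² + 6*(0 - 4)) + (-343 + 246)/(470 + 62)) = 1/((12 - 12*(-4)² + 6*(-4)) - 97/532) = 1/((12 - 12*16 - 24) - 97*1/532) = 1/((12 - 192 - 24) - 97/532) = 1/(-204 - 97/532) = 1/(-108625/532) = -532/108625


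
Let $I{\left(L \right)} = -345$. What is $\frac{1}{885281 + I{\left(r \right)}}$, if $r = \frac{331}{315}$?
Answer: $\frac{1}{884936} \approx 1.13 \cdot 10^{-6}$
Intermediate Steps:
$r = \frac{331}{315}$ ($r = 331 \cdot \frac{1}{315} = \frac{331}{315} \approx 1.0508$)
$\frac{1}{885281 + I{\left(r \right)}} = \frac{1}{885281 - 345} = \frac{1}{884936}$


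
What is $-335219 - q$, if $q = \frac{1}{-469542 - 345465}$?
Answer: $- \frac{273205831532}{815007} \approx -3.3522 \cdot 10^{5}$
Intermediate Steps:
$q = - \frac{1}{815007}$ ($q = \frac{1}{-815007} = - \frac{1}{815007} \approx -1.227 \cdot 10^{-6}$)
$-335219 - q = -335219 - - \frac{1}{815007} = -335219 + \frac{1}{815007} = - \frac{273205831532}{815007}$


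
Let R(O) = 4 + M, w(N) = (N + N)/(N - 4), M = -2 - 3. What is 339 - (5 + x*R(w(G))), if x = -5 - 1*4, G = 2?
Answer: 325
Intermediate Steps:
M = -5
w(N) = 2*N/(-4 + N) (w(N) = (2*N)/(-4 + N) = 2*N/(-4 + N))
x = -9 (x = -5 - 4 = -9)
R(O) = -1 (R(O) = 4 - 5 = -1)
339 - (5 + x*R(w(G))) = 339 - (5 - 9*(-1)) = 339 - (5 + 9) = 339 - 1*14 = 339 - 14 = 325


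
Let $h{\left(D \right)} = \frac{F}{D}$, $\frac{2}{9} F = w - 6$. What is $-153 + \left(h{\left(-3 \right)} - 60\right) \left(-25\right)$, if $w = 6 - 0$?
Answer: $1347$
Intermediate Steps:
$w = 6$ ($w = 6 + 0 = 6$)
$F = 0$ ($F = \frac{9 \left(6 - 6\right)}{2} = \frac{9}{2} \cdot 0 = 0$)
$h{\left(D \right)} = 0$ ($h{\left(D \right)} = \frac{0}{D} = 0$)
$-153 + \left(h{\left(-3 \right)} - 60\right) \left(-25\right) = -153 + \left(0 - 60\right) \left(-25\right) = -153 - -1500 = -153 + 1500 = 1347$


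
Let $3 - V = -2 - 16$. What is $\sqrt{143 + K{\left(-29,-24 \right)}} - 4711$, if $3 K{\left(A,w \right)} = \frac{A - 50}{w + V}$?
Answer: $-4711 + \frac{\sqrt{1366}}{3} \approx -4698.7$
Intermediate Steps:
$V = 21$ ($V = 3 - \left(-2 - 16\right) = 3 - -18 = 3 + 18 = 21$)
$K{\left(A,w \right)} = \frac{-50 + A}{3 \left(21 + w\right)}$ ($K{\left(A,w \right)} = \frac{\left(A - 50\right) \frac{1}{w + 21}}{3} = \frac{\left(-50 + A\right) \frac{1}{21 + w}}{3} = \frac{\frac{1}{21 + w} \left(-50 + A\right)}{3} = \frac{-50 + A}{3 \left(21 + w\right)}$)
$\sqrt{143 + K{\left(-29,-24 \right)}} - 4711 = \sqrt{143 + \frac{-50 - 29}{3 \left(21 - 24\right)}} - 4711 = \sqrt{143 + \frac{1}{3} \frac{1}{-3} \left(-79\right)} - 4711 = \sqrt{143 + \frac{1}{3} \left(- \frac{1}{3}\right) \left(-79\right)} - 4711 = \sqrt{143 + \frac{79}{9}} - 4711 = \sqrt{\frac{1366}{9}} - 4711 = \frac{\sqrt{1366}}{3} - 4711 = -4711 + \frac{\sqrt{1366}}{3}$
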